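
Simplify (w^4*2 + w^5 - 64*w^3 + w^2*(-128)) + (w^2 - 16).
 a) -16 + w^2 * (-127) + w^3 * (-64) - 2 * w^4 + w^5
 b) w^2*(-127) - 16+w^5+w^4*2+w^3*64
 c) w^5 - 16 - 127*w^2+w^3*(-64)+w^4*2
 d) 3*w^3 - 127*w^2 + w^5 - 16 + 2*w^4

Adding the polynomials and combining like terms:
(w^4*2 + w^5 - 64*w^3 + w^2*(-128)) + (w^2 - 16)
= w^5 - 16 - 127*w^2+w^3*(-64)+w^4*2
c) w^5 - 16 - 127*w^2+w^3*(-64)+w^4*2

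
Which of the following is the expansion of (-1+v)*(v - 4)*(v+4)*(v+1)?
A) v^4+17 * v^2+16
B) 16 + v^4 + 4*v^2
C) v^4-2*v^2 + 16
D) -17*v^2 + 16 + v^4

Expanding (-1+v)*(v - 4)*(v+4)*(v+1):
= -17*v^2 + 16 + v^4
D) -17*v^2 + 16 + v^4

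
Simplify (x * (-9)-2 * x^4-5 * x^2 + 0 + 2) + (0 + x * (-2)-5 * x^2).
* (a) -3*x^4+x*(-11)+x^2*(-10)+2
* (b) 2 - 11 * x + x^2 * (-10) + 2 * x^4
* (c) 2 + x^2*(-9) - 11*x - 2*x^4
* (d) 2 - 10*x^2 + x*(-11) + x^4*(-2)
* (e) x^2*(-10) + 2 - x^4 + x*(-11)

Adding the polynomials and combining like terms:
(x*(-9) - 2*x^4 - 5*x^2 + 0 + 2) + (0 + x*(-2) - 5*x^2)
= 2 - 10*x^2 + x*(-11) + x^4*(-2)
d) 2 - 10*x^2 + x*(-11) + x^4*(-2)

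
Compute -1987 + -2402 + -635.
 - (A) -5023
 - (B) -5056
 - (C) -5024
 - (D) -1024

First: -1987 + -2402 = -4389
Then: -4389 + -635 = -5024
C) -5024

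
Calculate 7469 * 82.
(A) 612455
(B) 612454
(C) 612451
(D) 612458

7469 * 82 = 612458
D) 612458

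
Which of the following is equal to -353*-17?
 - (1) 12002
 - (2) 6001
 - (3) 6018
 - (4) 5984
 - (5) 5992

-353 * -17 = 6001
2) 6001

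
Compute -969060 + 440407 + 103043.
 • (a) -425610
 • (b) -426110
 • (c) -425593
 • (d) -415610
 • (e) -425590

First: -969060 + 440407 = -528653
Then: -528653 + 103043 = -425610
a) -425610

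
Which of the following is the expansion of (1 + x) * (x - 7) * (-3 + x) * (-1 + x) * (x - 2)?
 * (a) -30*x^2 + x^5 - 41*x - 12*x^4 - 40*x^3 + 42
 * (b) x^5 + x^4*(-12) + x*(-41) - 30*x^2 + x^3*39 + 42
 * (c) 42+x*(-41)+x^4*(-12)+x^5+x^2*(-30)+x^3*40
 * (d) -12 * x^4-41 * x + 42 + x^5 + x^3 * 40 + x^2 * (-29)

Expanding (1 + x) * (x - 7) * (-3 + x) * (-1 + x) * (x - 2):
= 42+x*(-41)+x^4*(-12)+x^5+x^2*(-30)+x^3*40
c) 42+x*(-41)+x^4*(-12)+x^5+x^2*(-30)+x^3*40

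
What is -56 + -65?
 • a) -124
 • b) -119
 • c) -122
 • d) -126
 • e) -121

-56 + -65 = -121
e) -121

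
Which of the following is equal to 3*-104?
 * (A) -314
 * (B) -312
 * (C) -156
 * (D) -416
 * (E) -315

3 * -104 = -312
B) -312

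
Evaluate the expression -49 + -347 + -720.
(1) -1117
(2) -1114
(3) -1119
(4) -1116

First: -49 + -347 = -396
Then: -396 + -720 = -1116
4) -1116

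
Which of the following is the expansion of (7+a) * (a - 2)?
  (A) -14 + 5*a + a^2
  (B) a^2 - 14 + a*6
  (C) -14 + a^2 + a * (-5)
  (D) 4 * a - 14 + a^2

Expanding (7+a) * (a - 2):
= -14 + 5*a + a^2
A) -14 + 5*a + a^2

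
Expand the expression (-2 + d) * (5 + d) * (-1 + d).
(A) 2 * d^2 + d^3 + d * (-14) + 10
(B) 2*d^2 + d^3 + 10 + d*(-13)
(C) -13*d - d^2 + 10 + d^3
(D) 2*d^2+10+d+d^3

Expanding (-2 + d) * (5 + d) * (-1 + d):
= 2*d^2 + d^3 + 10 + d*(-13)
B) 2*d^2 + d^3 + 10 + d*(-13)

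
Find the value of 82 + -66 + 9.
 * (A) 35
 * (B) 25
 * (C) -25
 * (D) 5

First: 82 + -66 = 16
Then: 16 + 9 = 25
B) 25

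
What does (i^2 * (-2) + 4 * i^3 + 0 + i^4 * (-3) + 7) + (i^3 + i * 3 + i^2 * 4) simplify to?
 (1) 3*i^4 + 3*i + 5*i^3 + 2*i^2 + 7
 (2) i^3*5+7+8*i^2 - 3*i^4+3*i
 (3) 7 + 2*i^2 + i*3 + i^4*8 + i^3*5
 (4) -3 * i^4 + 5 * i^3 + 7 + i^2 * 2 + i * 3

Adding the polynomials and combining like terms:
(i^2*(-2) + 4*i^3 + 0 + i^4*(-3) + 7) + (i^3 + i*3 + i^2*4)
= -3 * i^4 + 5 * i^3 + 7 + i^2 * 2 + i * 3
4) -3 * i^4 + 5 * i^3 + 7 + i^2 * 2 + i * 3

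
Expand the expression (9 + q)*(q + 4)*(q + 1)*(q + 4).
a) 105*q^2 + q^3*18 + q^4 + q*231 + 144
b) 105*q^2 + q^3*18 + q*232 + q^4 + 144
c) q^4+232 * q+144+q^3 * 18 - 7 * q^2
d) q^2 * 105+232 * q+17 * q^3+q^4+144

Expanding (9 + q)*(q + 4)*(q + 1)*(q + 4):
= 105*q^2 + q^3*18 + q*232 + q^4 + 144
b) 105*q^2 + q^3*18 + q*232 + q^4 + 144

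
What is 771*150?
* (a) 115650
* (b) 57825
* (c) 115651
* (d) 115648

771 * 150 = 115650
a) 115650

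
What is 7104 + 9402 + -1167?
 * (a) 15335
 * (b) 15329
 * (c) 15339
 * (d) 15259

First: 7104 + 9402 = 16506
Then: 16506 + -1167 = 15339
c) 15339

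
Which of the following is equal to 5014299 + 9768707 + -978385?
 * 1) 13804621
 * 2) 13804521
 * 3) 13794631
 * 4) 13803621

First: 5014299 + 9768707 = 14783006
Then: 14783006 + -978385 = 13804621
1) 13804621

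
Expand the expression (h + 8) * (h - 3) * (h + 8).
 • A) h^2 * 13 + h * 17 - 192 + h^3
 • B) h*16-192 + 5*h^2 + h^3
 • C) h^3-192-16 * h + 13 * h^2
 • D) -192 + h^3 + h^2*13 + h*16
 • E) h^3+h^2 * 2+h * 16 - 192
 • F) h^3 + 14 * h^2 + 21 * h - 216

Expanding (h + 8) * (h - 3) * (h + 8):
= -192 + h^3 + h^2*13 + h*16
D) -192 + h^3 + h^2*13 + h*16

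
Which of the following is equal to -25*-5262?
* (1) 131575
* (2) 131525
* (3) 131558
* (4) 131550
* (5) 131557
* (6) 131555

-25 * -5262 = 131550
4) 131550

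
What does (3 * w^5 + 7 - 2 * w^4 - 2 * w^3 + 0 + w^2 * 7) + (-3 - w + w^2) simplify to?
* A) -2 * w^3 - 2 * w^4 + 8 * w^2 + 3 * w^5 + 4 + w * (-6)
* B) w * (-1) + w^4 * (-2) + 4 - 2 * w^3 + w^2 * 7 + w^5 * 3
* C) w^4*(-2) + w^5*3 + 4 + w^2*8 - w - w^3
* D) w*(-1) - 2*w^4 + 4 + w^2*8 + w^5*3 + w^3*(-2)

Adding the polynomials and combining like terms:
(3*w^5 + 7 - 2*w^4 - 2*w^3 + 0 + w^2*7) + (-3 - w + w^2)
= w*(-1) - 2*w^4 + 4 + w^2*8 + w^5*3 + w^3*(-2)
D) w*(-1) - 2*w^4 + 4 + w^2*8 + w^5*3 + w^3*(-2)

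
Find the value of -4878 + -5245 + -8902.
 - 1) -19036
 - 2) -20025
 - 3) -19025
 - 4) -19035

First: -4878 + -5245 = -10123
Then: -10123 + -8902 = -19025
3) -19025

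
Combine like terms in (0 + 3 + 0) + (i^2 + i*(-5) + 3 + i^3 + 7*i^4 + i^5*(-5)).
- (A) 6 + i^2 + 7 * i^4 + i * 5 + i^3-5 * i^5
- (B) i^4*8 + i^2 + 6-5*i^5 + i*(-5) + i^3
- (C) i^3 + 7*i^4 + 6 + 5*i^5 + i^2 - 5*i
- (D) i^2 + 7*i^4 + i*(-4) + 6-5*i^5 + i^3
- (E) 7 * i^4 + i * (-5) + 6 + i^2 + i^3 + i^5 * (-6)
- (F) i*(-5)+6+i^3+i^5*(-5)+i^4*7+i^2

Adding the polynomials and combining like terms:
(0 + 3 + 0) + (i^2 + i*(-5) + 3 + i^3 + 7*i^4 + i^5*(-5))
= i*(-5)+6+i^3+i^5*(-5)+i^4*7+i^2
F) i*(-5)+6+i^3+i^5*(-5)+i^4*7+i^2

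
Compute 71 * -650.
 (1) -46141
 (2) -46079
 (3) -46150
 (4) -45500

71 * -650 = -46150
3) -46150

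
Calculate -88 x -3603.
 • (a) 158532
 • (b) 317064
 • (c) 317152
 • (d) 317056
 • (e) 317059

-88 * -3603 = 317064
b) 317064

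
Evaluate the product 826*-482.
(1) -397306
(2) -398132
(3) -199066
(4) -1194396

826 * -482 = -398132
2) -398132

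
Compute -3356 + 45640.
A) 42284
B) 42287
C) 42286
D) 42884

-3356 + 45640 = 42284
A) 42284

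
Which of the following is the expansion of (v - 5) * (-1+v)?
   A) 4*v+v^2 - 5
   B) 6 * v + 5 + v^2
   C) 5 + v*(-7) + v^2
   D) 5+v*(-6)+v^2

Expanding (v - 5) * (-1+v):
= 5+v*(-6)+v^2
D) 5+v*(-6)+v^2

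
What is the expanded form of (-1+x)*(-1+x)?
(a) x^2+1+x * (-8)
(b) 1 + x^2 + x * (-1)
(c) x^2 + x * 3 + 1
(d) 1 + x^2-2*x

Expanding (-1+x)*(-1+x):
= 1 + x^2-2*x
d) 1 + x^2-2*x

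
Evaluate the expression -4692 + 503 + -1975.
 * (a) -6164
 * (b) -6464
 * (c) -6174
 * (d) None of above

First: -4692 + 503 = -4189
Then: -4189 + -1975 = -6164
a) -6164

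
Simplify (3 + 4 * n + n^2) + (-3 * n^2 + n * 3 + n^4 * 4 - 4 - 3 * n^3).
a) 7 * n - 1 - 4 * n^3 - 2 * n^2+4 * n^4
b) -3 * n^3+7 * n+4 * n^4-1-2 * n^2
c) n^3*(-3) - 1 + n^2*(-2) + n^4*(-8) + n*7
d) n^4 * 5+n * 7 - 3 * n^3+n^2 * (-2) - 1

Adding the polynomials and combining like terms:
(3 + 4*n + n^2) + (-3*n^2 + n*3 + n^4*4 - 4 - 3*n^3)
= -3 * n^3+7 * n+4 * n^4-1-2 * n^2
b) -3 * n^3+7 * n+4 * n^4-1-2 * n^2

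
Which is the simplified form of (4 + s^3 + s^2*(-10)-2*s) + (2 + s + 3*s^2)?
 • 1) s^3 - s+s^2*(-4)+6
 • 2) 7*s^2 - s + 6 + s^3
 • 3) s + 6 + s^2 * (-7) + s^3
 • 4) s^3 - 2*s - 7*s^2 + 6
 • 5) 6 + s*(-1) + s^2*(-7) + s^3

Adding the polynomials and combining like terms:
(4 + s^3 + s^2*(-10) - 2*s) + (2 + s + 3*s^2)
= 6 + s*(-1) + s^2*(-7) + s^3
5) 6 + s*(-1) + s^2*(-7) + s^3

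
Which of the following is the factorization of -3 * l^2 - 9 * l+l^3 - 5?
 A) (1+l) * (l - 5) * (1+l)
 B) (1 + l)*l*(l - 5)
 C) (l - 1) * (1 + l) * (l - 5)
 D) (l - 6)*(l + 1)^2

We need to factor -3 * l^2 - 9 * l+l^3 - 5.
The factored form is (1+l) * (l - 5) * (1+l).
A) (1+l) * (l - 5) * (1+l)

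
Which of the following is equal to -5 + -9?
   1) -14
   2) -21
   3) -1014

-5 + -9 = -14
1) -14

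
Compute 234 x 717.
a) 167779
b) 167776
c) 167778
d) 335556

234 * 717 = 167778
c) 167778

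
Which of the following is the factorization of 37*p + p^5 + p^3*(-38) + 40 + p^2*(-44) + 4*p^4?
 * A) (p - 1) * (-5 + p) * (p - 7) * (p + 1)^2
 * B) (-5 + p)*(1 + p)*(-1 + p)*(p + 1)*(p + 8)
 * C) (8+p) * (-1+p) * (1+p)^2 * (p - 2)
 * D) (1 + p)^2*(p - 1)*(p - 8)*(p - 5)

We need to factor 37*p + p^5 + p^3*(-38) + 40 + p^2*(-44) + 4*p^4.
The factored form is (-5 + p)*(1 + p)*(-1 + p)*(p + 1)*(p + 8).
B) (-5 + p)*(1 + p)*(-1 + p)*(p + 1)*(p + 8)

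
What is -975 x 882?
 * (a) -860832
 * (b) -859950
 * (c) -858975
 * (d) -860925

-975 * 882 = -859950
b) -859950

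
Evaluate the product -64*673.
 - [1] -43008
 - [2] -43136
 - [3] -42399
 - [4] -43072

-64 * 673 = -43072
4) -43072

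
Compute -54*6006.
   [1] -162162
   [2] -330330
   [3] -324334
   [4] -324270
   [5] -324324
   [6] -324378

-54 * 6006 = -324324
5) -324324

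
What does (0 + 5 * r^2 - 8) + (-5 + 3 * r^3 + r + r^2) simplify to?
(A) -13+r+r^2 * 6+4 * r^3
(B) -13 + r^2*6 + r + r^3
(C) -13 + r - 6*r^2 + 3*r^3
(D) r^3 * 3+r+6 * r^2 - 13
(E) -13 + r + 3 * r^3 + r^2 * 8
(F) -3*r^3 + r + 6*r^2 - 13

Adding the polynomials and combining like terms:
(0 + 5*r^2 - 8) + (-5 + 3*r^3 + r + r^2)
= r^3 * 3+r+6 * r^2 - 13
D) r^3 * 3+r+6 * r^2 - 13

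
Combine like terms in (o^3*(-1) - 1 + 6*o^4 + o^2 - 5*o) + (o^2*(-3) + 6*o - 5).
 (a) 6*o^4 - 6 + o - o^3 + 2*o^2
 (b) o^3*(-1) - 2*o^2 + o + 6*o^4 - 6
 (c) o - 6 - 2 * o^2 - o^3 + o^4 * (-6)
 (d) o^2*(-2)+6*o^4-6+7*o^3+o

Adding the polynomials and combining like terms:
(o^3*(-1) - 1 + 6*o^4 + o^2 - 5*o) + (o^2*(-3) + 6*o - 5)
= o^3*(-1) - 2*o^2 + o + 6*o^4 - 6
b) o^3*(-1) - 2*o^2 + o + 6*o^4 - 6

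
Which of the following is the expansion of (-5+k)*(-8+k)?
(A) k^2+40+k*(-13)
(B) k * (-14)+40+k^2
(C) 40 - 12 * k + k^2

Expanding (-5+k)*(-8+k):
= k^2+40+k*(-13)
A) k^2+40+k*(-13)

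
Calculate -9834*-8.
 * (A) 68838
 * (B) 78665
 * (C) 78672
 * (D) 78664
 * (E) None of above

-9834 * -8 = 78672
C) 78672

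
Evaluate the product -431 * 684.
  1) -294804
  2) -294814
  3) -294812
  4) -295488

-431 * 684 = -294804
1) -294804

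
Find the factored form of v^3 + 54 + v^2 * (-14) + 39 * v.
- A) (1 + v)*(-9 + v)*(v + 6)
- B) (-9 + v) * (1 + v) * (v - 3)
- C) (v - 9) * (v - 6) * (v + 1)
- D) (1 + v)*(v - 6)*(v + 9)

We need to factor v^3 + 54 + v^2 * (-14) + 39 * v.
The factored form is (v - 9) * (v - 6) * (v + 1).
C) (v - 9) * (v - 6) * (v + 1)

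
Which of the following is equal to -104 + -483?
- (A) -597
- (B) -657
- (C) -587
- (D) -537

-104 + -483 = -587
C) -587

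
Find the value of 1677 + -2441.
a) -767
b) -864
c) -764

1677 + -2441 = -764
c) -764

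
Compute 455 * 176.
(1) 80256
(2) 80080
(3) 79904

455 * 176 = 80080
2) 80080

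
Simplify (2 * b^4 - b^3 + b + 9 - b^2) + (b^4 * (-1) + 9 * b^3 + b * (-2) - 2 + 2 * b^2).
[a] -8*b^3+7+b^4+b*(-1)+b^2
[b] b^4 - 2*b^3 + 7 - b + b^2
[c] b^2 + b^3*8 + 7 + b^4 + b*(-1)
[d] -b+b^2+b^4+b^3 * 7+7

Adding the polynomials and combining like terms:
(2*b^4 - b^3 + b + 9 - b^2) + (b^4*(-1) + 9*b^3 + b*(-2) - 2 + 2*b^2)
= b^2 + b^3*8 + 7 + b^4 + b*(-1)
c) b^2 + b^3*8 + 7 + b^4 + b*(-1)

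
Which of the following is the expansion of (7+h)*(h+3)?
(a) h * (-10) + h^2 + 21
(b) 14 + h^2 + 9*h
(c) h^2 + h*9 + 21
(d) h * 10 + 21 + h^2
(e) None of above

Expanding (7+h)*(h+3):
= h * 10 + 21 + h^2
d) h * 10 + 21 + h^2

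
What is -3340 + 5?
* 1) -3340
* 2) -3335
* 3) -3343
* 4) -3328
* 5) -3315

-3340 + 5 = -3335
2) -3335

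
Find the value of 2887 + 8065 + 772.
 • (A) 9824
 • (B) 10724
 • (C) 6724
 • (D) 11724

First: 2887 + 8065 = 10952
Then: 10952 + 772 = 11724
D) 11724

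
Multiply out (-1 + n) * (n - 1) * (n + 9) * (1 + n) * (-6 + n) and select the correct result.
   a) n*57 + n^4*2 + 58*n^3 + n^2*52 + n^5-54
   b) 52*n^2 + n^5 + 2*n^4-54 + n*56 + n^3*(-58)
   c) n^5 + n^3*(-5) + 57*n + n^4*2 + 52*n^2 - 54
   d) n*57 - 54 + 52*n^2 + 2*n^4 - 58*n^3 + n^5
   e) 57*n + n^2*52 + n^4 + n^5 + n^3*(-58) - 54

Expanding (-1 + n) * (n - 1) * (n + 9) * (1 + n) * (-6 + n):
= n*57 - 54 + 52*n^2 + 2*n^4 - 58*n^3 + n^5
d) n*57 - 54 + 52*n^2 + 2*n^4 - 58*n^3 + n^5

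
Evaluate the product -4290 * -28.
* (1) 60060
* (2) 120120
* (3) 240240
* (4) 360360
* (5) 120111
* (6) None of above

-4290 * -28 = 120120
2) 120120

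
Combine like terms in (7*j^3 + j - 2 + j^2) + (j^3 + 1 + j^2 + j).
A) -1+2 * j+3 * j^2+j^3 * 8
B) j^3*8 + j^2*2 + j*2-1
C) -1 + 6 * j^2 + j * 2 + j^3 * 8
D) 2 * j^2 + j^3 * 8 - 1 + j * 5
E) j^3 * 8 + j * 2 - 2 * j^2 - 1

Adding the polynomials and combining like terms:
(7*j^3 + j - 2 + j^2) + (j^3 + 1 + j^2 + j)
= j^3*8 + j^2*2 + j*2-1
B) j^3*8 + j^2*2 + j*2-1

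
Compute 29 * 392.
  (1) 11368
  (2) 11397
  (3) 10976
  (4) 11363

29 * 392 = 11368
1) 11368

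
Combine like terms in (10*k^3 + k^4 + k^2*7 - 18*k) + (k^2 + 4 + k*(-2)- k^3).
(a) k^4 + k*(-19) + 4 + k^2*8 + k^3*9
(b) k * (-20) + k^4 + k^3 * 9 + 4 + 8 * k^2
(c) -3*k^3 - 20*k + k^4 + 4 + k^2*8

Adding the polynomials and combining like terms:
(10*k^3 + k^4 + k^2*7 - 18*k) + (k^2 + 4 + k*(-2) - k^3)
= k * (-20) + k^4 + k^3 * 9 + 4 + 8 * k^2
b) k * (-20) + k^4 + k^3 * 9 + 4 + 8 * k^2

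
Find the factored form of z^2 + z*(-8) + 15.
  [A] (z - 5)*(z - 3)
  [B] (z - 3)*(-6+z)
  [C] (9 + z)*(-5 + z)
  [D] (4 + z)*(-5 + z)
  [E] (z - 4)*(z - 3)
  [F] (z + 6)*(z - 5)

We need to factor z^2 + z*(-8) + 15.
The factored form is (z - 5)*(z - 3).
A) (z - 5)*(z - 3)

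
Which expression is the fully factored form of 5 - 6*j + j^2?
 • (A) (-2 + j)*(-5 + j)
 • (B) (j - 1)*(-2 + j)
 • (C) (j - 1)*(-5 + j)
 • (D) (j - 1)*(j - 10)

We need to factor 5 - 6*j + j^2.
The factored form is (j - 1)*(-5 + j).
C) (j - 1)*(-5 + j)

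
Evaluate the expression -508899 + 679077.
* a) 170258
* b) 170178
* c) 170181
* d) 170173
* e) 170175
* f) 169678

-508899 + 679077 = 170178
b) 170178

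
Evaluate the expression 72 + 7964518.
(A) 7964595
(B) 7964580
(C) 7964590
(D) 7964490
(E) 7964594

72 + 7964518 = 7964590
C) 7964590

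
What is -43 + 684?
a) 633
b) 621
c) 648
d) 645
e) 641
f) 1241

-43 + 684 = 641
e) 641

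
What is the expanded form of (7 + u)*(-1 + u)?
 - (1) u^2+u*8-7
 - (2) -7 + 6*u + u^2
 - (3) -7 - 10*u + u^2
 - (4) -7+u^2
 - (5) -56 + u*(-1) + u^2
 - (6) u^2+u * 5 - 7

Expanding (7 + u)*(-1 + u):
= -7 + 6*u + u^2
2) -7 + 6*u + u^2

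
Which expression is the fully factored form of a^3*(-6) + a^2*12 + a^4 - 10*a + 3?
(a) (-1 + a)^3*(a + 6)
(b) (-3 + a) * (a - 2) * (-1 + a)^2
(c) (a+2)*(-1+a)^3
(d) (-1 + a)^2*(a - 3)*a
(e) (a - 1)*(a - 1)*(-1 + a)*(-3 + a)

We need to factor a^3*(-6) + a^2*12 + a^4 - 10*a + 3.
The factored form is (a - 1)*(a - 1)*(-1 + a)*(-3 + a).
e) (a - 1)*(a - 1)*(-1 + a)*(-3 + a)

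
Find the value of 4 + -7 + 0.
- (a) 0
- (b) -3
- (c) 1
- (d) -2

First: 4 + -7 = -3
Then: -3 + 0 = -3
b) -3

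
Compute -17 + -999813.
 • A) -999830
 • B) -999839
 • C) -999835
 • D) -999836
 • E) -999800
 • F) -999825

-17 + -999813 = -999830
A) -999830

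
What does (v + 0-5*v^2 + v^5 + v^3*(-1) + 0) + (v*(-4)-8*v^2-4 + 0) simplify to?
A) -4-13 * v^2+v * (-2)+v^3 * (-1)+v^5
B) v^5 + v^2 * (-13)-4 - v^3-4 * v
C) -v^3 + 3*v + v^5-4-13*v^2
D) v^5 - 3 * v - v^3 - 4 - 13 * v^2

Adding the polynomials and combining like terms:
(v + 0 - 5*v^2 + v^5 + v^3*(-1) + 0) + (v*(-4) - 8*v^2 - 4 + 0)
= v^5 - 3 * v - v^3 - 4 - 13 * v^2
D) v^5 - 3 * v - v^3 - 4 - 13 * v^2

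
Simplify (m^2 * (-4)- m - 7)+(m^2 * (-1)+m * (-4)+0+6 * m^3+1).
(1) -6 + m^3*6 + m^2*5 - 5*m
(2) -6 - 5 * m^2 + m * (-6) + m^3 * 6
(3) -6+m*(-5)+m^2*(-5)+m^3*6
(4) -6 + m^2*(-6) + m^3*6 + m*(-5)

Adding the polynomials and combining like terms:
(m^2*(-4) - m - 7) + (m^2*(-1) + m*(-4) + 0 + 6*m^3 + 1)
= -6+m*(-5)+m^2*(-5)+m^3*6
3) -6+m*(-5)+m^2*(-5)+m^3*6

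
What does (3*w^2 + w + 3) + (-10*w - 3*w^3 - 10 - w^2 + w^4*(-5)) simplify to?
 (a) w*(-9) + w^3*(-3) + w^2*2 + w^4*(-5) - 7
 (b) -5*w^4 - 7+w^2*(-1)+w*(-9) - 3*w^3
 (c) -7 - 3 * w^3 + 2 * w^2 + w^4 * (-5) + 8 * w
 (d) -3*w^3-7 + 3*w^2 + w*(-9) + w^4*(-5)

Adding the polynomials and combining like terms:
(3*w^2 + w + 3) + (-10*w - 3*w^3 - 10 - w^2 + w^4*(-5))
= w*(-9) + w^3*(-3) + w^2*2 + w^4*(-5) - 7
a) w*(-9) + w^3*(-3) + w^2*2 + w^4*(-5) - 7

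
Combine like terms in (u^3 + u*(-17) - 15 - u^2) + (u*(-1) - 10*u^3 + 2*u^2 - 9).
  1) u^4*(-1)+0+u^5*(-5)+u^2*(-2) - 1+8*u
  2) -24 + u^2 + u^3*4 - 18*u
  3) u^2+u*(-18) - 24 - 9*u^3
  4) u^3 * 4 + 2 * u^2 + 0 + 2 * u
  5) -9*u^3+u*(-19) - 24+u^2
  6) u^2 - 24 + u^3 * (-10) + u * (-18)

Adding the polynomials and combining like terms:
(u^3 + u*(-17) - 15 - u^2) + (u*(-1) - 10*u^3 + 2*u^2 - 9)
= u^2+u*(-18) - 24 - 9*u^3
3) u^2+u*(-18) - 24 - 9*u^3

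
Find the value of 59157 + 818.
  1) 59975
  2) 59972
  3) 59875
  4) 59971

59157 + 818 = 59975
1) 59975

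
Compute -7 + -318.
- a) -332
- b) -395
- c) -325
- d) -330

-7 + -318 = -325
c) -325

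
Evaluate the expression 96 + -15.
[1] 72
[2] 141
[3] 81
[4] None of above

96 + -15 = 81
3) 81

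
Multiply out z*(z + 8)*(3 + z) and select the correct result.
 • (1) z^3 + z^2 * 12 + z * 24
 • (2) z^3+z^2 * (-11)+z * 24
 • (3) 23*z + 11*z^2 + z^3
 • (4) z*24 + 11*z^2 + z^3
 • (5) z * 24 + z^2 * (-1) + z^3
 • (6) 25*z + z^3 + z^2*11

Expanding z*(z + 8)*(3 + z):
= z*24 + 11*z^2 + z^3
4) z*24 + 11*z^2 + z^3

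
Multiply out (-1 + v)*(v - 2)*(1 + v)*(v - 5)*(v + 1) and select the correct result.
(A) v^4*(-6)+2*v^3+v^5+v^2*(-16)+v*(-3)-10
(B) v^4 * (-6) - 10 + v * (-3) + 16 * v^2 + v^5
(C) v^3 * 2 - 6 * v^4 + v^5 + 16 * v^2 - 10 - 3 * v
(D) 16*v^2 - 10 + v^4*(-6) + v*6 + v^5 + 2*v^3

Expanding (-1 + v)*(v - 2)*(1 + v)*(v - 5)*(v + 1):
= v^3 * 2 - 6 * v^4 + v^5 + 16 * v^2 - 10 - 3 * v
C) v^3 * 2 - 6 * v^4 + v^5 + 16 * v^2 - 10 - 3 * v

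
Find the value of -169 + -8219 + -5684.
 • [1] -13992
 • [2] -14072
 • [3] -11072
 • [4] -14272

First: -169 + -8219 = -8388
Then: -8388 + -5684 = -14072
2) -14072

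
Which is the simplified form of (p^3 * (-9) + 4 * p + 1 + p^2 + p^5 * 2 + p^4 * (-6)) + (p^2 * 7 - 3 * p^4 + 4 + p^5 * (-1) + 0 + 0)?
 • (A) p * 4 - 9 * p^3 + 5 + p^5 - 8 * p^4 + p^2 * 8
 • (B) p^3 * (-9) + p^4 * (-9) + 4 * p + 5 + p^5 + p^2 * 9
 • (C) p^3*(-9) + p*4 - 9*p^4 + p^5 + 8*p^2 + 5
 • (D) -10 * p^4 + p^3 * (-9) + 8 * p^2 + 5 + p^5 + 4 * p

Adding the polynomials and combining like terms:
(p^3*(-9) + 4*p + 1 + p^2 + p^5*2 + p^4*(-6)) + (p^2*7 - 3*p^4 + 4 + p^5*(-1) + 0 + 0)
= p^3*(-9) + p*4 - 9*p^4 + p^5 + 8*p^2 + 5
C) p^3*(-9) + p*4 - 9*p^4 + p^5 + 8*p^2 + 5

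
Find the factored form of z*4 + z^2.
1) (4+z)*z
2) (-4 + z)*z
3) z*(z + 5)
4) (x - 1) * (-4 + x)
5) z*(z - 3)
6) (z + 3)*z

We need to factor z*4 + z^2.
The factored form is (4+z)*z.
1) (4+z)*z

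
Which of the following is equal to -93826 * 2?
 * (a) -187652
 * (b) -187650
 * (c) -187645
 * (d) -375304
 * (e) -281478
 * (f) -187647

-93826 * 2 = -187652
a) -187652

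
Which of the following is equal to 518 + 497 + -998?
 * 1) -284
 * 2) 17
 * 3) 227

First: 518 + 497 = 1015
Then: 1015 + -998 = 17
2) 17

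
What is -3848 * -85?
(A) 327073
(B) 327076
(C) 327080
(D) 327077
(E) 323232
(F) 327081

-3848 * -85 = 327080
C) 327080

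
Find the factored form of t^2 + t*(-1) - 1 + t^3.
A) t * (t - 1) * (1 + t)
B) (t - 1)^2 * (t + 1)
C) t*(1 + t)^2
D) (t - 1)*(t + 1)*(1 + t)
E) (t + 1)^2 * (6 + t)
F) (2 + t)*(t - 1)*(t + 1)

We need to factor t^2 + t*(-1) - 1 + t^3.
The factored form is (t - 1)*(t + 1)*(1 + t).
D) (t - 1)*(t + 1)*(1 + t)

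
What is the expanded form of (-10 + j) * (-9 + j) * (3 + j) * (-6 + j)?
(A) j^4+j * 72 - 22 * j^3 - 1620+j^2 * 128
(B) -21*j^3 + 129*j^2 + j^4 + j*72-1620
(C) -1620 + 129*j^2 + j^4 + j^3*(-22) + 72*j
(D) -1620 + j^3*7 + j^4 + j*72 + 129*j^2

Expanding (-10 + j) * (-9 + j) * (3 + j) * (-6 + j):
= -1620 + 129*j^2 + j^4 + j^3*(-22) + 72*j
C) -1620 + 129*j^2 + j^4 + j^3*(-22) + 72*j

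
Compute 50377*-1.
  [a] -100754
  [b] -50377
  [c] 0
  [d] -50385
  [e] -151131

50377 * -1 = -50377
b) -50377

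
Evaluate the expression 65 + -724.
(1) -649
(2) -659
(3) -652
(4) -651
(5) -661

65 + -724 = -659
2) -659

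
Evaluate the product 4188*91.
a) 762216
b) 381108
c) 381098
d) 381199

4188 * 91 = 381108
b) 381108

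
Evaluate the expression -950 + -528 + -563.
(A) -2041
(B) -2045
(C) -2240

First: -950 + -528 = -1478
Then: -1478 + -563 = -2041
A) -2041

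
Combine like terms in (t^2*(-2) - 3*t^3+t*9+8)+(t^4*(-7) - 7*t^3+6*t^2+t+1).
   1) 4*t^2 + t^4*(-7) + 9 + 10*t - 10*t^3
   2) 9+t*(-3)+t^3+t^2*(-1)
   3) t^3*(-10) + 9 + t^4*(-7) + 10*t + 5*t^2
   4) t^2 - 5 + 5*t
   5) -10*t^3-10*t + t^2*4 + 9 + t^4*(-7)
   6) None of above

Adding the polynomials and combining like terms:
(t^2*(-2) - 3*t^3 + t*9 + 8) + (t^4*(-7) - 7*t^3 + 6*t^2 + t + 1)
= 4*t^2 + t^4*(-7) + 9 + 10*t - 10*t^3
1) 4*t^2 + t^4*(-7) + 9 + 10*t - 10*t^3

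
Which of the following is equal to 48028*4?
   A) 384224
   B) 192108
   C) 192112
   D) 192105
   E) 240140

48028 * 4 = 192112
C) 192112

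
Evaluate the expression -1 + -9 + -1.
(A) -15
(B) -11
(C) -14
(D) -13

First: -1 + -9 = -10
Then: -10 + -1 = -11
B) -11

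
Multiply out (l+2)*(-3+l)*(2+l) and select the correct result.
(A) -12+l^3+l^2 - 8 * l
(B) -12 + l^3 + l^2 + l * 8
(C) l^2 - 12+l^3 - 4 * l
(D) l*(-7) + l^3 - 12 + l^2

Expanding (l+2)*(-3+l)*(2+l):
= -12+l^3+l^2 - 8 * l
A) -12+l^3+l^2 - 8 * l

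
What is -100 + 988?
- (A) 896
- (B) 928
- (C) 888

-100 + 988 = 888
C) 888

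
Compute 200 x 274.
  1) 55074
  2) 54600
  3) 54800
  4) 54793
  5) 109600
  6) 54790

200 * 274 = 54800
3) 54800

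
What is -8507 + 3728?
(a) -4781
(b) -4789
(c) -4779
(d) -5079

-8507 + 3728 = -4779
c) -4779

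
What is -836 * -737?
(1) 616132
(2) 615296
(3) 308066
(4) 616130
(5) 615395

-836 * -737 = 616132
1) 616132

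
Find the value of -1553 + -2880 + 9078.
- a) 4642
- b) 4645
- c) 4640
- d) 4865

First: -1553 + -2880 = -4433
Then: -4433 + 9078 = 4645
b) 4645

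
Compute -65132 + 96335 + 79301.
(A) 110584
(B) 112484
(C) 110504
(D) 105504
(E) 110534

First: -65132 + 96335 = 31203
Then: 31203 + 79301 = 110504
C) 110504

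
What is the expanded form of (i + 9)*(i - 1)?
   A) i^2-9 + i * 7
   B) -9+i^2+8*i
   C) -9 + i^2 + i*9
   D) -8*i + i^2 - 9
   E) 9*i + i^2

Expanding (i + 9)*(i - 1):
= -9+i^2+8*i
B) -9+i^2+8*i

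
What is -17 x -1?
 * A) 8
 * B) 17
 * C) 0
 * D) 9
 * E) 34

-17 * -1 = 17
B) 17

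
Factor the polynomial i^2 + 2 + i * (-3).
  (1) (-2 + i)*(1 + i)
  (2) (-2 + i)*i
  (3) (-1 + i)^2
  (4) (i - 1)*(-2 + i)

We need to factor i^2 + 2 + i * (-3).
The factored form is (i - 1)*(-2 + i).
4) (i - 1)*(-2 + i)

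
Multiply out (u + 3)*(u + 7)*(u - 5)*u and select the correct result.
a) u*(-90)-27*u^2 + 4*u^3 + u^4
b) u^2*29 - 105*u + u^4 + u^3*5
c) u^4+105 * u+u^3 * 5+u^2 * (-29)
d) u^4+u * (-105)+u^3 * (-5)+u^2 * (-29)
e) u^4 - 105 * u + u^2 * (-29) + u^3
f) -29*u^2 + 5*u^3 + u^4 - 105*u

Expanding (u + 3)*(u + 7)*(u - 5)*u:
= -29*u^2 + 5*u^3 + u^4 - 105*u
f) -29*u^2 + 5*u^3 + u^4 - 105*u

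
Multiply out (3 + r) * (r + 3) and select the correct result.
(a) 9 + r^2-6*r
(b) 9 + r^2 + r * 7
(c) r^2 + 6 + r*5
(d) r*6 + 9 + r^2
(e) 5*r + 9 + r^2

Expanding (3 + r) * (r + 3):
= r*6 + 9 + r^2
d) r*6 + 9 + r^2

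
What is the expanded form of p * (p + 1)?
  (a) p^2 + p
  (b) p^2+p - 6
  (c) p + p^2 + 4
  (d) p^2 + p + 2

Expanding p * (p + 1):
= p^2 + p
a) p^2 + p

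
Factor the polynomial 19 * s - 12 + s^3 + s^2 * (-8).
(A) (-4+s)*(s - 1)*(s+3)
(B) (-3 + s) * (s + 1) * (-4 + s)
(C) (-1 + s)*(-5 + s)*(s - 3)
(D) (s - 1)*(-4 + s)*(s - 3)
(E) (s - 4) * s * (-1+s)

We need to factor 19 * s - 12 + s^3 + s^2 * (-8).
The factored form is (s - 1)*(-4 + s)*(s - 3).
D) (s - 1)*(-4 + s)*(s - 3)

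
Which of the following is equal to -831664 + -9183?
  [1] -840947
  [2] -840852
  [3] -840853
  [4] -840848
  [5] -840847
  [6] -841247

-831664 + -9183 = -840847
5) -840847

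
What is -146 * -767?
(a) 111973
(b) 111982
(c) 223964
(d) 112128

-146 * -767 = 111982
b) 111982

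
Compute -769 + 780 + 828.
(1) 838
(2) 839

First: -769 + 780 = 11
Then: 11 + 828 = 839
2) 839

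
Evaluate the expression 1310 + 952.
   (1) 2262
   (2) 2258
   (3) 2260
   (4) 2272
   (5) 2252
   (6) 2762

1310 + 952 = 2262
1) 2262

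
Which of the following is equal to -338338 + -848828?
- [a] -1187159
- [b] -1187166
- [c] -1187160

-338338 + -848828 = -1187166
b) -1187166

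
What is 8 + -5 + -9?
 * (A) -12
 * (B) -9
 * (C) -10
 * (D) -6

First: 8 + -5 = 3
Then: 3 + -9 = -6
D) -6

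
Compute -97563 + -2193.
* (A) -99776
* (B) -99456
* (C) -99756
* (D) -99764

-97563 + -2193 = -99756
C) -99756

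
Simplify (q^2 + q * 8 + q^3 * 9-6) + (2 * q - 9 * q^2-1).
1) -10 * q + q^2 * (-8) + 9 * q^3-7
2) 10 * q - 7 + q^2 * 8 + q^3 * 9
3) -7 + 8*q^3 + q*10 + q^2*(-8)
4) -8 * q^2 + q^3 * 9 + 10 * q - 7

Adding the polynomials and combining like terms:
(q^2 + q*8 + q^3*9 - 6) + (2*q - 9*q^2 - 1)
= -8 * q^2 + q^3 * 9 + 10 * q - 7
4) -8 * q^2 + q^3 * 9 + 10 * q - 7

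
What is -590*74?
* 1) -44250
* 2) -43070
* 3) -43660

-590 * 74 = -43660
3) -43660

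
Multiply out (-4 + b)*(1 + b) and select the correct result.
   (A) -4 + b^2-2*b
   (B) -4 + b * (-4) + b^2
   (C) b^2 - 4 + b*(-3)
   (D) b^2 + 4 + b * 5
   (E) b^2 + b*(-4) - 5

Expanding (-4 + b)*(1 + b):
= b^2 - 4 + b*(-3)
C) b^2 - 4 + b*(-3)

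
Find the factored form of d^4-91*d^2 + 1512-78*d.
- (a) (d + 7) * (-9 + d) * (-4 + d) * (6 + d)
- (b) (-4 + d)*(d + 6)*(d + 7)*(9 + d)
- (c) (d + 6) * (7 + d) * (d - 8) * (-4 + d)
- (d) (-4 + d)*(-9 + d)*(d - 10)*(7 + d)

We need to factor d^4-91*d^2 + 1512-78*d.
The factored form is (d + 7) * (-9 + d) * (-4 + d) * (6 + d).
a) (d + 7) * (-9 + d) * (-4 + d) * (6 + d)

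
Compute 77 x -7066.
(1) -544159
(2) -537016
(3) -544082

77 * -7066 = -544082
3) -544082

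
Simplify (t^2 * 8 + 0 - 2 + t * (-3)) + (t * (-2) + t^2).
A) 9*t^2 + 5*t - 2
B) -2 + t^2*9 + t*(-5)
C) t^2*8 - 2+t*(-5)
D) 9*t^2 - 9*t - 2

Adding the polynomials and combining like terms:
(t^2*8 + 0 - 2 + t*(-3)) + (t*(-2) + t^2)
= -2 + t^2*9 + t*(-5)
B) -2 + t^2*9 + t*(-5)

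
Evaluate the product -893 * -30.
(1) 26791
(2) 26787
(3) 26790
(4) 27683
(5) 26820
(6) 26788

-893 * -30 = 26790
3) 26790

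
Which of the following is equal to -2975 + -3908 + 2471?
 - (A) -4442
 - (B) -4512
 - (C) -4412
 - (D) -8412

First: -2975 + -3908 = -6883
Then: -6883 + 2471 = -4412
C) -4412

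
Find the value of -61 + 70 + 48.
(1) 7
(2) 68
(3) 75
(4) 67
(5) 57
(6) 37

First: -61 + 70 = 9
Then: 9 + 48 = 57
5) 57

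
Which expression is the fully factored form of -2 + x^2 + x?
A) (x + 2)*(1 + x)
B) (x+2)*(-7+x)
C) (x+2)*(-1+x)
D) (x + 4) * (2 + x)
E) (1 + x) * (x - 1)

We need to factor -2 + x^2 + x.
The factored form is (x+2)*(-1+x).
C) (x+2)*(-1+x)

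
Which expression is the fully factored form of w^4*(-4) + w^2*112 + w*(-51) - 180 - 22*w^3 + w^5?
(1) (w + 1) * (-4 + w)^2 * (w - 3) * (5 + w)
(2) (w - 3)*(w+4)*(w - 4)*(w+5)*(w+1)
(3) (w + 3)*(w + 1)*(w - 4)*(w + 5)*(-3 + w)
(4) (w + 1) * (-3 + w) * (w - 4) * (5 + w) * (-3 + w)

We need to factor w^4*(-4) + w^2*112 + w*(-51) - 180 - 22*w^3 + w^5.
The factored form is (w + 1) * (-3 + w) * (w - 4) * (5 + w) * (-3 + w).
4) (w + 1) * (-3 + w) * (w - 4) * (5 + w) * (-3 + w)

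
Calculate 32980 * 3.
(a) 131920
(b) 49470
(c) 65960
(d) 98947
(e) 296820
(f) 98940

32980 * 3 = 98940
f) 98940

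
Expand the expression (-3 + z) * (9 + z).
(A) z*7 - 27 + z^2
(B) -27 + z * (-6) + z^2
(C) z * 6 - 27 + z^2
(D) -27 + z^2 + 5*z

Expanding (-3 + z) * (9 + z):
= z * 6 - 27 + z^2
C) z * 6 - 27 + z^2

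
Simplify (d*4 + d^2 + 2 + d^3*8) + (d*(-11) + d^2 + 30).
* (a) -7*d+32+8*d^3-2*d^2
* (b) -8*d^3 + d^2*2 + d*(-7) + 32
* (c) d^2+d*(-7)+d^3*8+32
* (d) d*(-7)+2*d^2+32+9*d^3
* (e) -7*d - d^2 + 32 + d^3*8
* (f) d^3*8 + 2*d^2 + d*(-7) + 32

Adding the polynomials and combining like terms:
(d*4 + d^2 + 2 + d^3*8) + (d*(-11) + d^2 + 30)
= d^3*8 + 2*d^2 + d*(-7) + 32
f) d^3*8 + 2*d^2 + d*(-7) + 32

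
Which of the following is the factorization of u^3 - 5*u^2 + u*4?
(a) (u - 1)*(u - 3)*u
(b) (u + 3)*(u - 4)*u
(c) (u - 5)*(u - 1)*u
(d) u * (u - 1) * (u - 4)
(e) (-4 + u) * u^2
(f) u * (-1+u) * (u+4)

We need to factor u^3 - 5*u^2 + u*4.
The factored form is u * (u - 1) * (u - 4).
d) u * (u - 1) * (u - 4)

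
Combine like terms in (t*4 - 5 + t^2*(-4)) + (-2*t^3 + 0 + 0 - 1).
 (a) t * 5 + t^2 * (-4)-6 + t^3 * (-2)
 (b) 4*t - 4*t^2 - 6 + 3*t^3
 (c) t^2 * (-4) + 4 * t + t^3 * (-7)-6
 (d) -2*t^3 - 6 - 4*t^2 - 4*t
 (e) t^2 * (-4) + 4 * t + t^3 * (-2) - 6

Adding the polynomials and combining like terms:
(t*4 - 5 + t^2*(-4)) + (-2*t^3 + 0 + 0 - 1)
= t^2 * (-4) + 4 * t + t^3 * (-2) - 6
e) t^2 * (-4) + 4 * t + t^3 * (-2) - 6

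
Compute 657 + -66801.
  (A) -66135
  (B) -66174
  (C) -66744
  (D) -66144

657 + -66801 = -66144
D) -66144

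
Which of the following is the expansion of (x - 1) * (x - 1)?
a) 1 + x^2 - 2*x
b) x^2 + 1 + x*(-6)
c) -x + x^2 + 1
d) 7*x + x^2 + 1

Expanding (x - 1) * (x - 1):
= 1 + x^2 - 2*x
a) 1 + x^2 - 2*x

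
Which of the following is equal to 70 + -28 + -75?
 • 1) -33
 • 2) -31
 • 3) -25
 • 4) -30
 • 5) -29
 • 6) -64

First: 70 + -28 = 42
Then: 42 + -75 = -33
1) -33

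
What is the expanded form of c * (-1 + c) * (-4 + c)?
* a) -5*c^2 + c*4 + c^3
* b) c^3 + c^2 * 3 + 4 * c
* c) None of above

Expanding c * (-1 + c) * (-4 + c):
= -5*c^2 + c*4 + c^3
a) -5*c^2 + c*4 + c^3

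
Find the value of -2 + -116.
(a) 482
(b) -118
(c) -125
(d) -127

-2 + -116 = -118
b) -118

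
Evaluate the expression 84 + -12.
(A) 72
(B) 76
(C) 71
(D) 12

84 + -12 = 72
A) 72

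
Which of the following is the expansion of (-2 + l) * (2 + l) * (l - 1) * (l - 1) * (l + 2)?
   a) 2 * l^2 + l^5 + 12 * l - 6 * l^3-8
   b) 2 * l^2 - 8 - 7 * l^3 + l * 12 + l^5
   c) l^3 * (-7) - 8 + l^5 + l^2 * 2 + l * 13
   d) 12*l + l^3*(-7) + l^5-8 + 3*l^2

Expanding (-2 + l) * (2 + l) * (l - 1) * (l - 1) * (l + 2):
= 2 * l^2 - 8 - 7 * l^3 + l * 12 + l^5
b) 2 * l^2 - 8 - 7 * l^3 + l * 12 + l^5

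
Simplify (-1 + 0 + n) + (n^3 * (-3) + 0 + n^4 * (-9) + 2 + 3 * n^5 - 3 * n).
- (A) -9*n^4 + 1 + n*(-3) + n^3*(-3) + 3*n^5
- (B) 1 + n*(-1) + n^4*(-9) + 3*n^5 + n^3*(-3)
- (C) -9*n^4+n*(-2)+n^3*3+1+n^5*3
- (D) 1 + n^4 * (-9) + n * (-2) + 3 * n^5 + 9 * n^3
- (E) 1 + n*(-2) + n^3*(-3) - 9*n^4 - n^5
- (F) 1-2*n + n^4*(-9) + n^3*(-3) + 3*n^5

Adding the polynomials and combining like terms:
(-1 + 0 + n) + (n^3*(-3) + 0 + n^4*(-9) + 2 + 3*n^5 - 3*n)
= 1-2*n + n^4*(-9) + n^3*(-3) + 3*n^5
F) 1-2*n + n^4*(-9) + n^3*(-3) + 3*n^5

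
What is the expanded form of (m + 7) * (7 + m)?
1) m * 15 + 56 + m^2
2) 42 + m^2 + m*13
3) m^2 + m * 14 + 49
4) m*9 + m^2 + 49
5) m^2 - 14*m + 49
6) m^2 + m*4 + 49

Expanding (m + 7) * (7 + m):
= m^2 + m * 14 + 49
3) m^2 + m * 14 + 49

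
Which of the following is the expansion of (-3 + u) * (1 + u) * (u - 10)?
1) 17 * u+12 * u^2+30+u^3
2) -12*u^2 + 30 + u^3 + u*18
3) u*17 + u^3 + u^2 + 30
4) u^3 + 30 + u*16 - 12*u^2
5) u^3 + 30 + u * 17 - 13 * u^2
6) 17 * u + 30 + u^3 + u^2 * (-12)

Expanding (-3 + u) * (1 + u) * (u - 10):
= 17 * u + 30 + u^3 + u^2 * (-12)
6) 17 * u + 30 + u^3 + u^2 * (-12)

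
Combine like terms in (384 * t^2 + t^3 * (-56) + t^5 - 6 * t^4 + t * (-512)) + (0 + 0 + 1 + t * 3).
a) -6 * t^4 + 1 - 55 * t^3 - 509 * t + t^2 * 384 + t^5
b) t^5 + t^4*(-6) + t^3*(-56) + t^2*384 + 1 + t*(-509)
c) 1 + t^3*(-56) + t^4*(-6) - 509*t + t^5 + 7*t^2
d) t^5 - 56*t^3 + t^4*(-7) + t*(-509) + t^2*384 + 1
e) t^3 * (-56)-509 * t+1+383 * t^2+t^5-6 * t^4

Adding the polynomials and combining like terms:
(384*t^2 + t^3*(-56) + t^5 - 6*t^4 + t*(-512)) + (0 + 0 + 1 + t*3)
= t^5 + t^4*(-6) + t^3*(-56) + t^2*384 + 1 + t*(-509)
b) t^5 + t^4*(-6) + t^3*(-56) + t^2*384 + 1 + t*(-509)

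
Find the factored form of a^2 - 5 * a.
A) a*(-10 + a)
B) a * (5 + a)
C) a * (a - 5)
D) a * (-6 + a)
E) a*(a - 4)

We need to factor a^2 - 5 * a.
The factored form is a * (a - 5).
C) a * (a - 5)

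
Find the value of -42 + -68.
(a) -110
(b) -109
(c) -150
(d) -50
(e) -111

-42 + -68 = -110
a) -110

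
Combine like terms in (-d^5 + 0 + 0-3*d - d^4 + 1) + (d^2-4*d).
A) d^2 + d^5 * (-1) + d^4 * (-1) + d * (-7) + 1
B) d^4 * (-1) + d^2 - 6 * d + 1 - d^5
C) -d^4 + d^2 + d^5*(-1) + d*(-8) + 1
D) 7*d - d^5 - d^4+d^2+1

Adding the polynomials and combining like terms:
(-d^5 + 0 + 0 - 3*d - d^4 + 1) + (d^2 - 4*d)
= d^2 + d^5 * (-1) + d^4 * (-1) + d * (-7) + 1
A) d^2 + d^5 * (-1) + d^4 * (-1) + d * (-7) + 1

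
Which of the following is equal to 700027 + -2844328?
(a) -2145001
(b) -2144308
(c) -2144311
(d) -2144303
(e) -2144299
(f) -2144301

700027 + -2844328 = -2144301
f) -2144301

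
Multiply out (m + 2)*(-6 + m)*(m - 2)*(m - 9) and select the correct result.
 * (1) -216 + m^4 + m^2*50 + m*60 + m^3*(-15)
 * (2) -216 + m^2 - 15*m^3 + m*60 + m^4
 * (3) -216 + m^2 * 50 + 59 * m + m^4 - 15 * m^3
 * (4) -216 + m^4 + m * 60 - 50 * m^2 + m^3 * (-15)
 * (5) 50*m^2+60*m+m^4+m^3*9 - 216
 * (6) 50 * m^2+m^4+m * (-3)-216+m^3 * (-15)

Expanding (m + 2)*(-6 + m)*(m - 2)*(m - 9):
= -216 + m^4 + m^2*50 + m*60 + m^3*(-15)
1) -216 + m^4 + m^2*50 + m*60 + m^3*(-15)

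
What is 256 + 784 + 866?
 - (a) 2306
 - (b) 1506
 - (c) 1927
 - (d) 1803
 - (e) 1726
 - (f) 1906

First: 256 + 784 = 1040
Then: 1040 + 866 = 1906
f) 1906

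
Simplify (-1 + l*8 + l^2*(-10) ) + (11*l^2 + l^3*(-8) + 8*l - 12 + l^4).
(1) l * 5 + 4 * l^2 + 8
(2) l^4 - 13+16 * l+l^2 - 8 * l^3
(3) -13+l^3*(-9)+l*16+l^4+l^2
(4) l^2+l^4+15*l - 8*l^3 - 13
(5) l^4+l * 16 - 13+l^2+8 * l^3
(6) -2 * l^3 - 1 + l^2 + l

Adding the polynomials and combining like terms:
(-1 + l*8 + l^2*(-10)) + (11*l^2 + l^3*(-8) + 8*l - 12 + l^4)
= l^4 - 13+16 * l+l^2 - 8 * l^3
2) l^4 - 13+16 * l+l^2 - 8 * l^3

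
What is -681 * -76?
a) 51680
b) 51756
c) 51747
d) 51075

-681 * -76 = 51756
b) 51756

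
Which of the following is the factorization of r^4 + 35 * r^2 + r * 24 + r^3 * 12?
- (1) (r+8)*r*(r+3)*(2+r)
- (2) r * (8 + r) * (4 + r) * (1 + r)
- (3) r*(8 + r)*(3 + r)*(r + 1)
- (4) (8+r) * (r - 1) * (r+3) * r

We need to factor r^4 + 35 * r^2 + r * 24 + r^3 * 12.
The factored form is r*(8 + r)*(3 + r)*(r + 1).
3) r*(8 + r)*(3 + r)*(r + 1)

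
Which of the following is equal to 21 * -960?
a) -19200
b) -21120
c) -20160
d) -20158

21 * -960 = -20160
c) -20160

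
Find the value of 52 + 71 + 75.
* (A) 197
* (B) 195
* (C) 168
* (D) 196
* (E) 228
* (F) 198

First: 52 + 71 = 123
Then: 123 + 75 = 198
F) 198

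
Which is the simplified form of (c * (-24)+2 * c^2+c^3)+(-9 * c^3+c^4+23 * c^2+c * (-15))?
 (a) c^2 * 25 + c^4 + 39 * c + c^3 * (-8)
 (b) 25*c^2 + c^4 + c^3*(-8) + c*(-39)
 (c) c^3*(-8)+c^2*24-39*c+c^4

Adding the polynomials and combining like terms:
(c*(-24) + 2*c^2 + c^3) + (-9*c^3 + c^4 + 23*c^2 + c*(-15))
= 25*c^2 + c^4 + c^3*(-8) + c*(-39)
b) 25*c^2 + c^4 + c^3*(-8) + c*(-39)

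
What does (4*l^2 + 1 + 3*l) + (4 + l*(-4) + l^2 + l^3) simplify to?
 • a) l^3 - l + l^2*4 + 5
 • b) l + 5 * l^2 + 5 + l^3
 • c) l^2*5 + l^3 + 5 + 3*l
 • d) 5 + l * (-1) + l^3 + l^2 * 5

Adding the polynomials and combining like terms:
(4*l^2 + 1 + 3*l) + (4 + l*(-4) + l^2 + l^3)
= 5 + l * (-1) + l^3 + l^2 * 5
d) 5 + l * (-1) + l^3 + l^2 * 5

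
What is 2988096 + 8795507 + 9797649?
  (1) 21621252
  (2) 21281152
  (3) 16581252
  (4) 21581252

First: 2988096 + 8795507 = 11783603
Then: 11783603 + 9797649 = 21581252
4) 21581252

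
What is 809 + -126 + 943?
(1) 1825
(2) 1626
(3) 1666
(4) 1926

First: 809 + -126 = 683
Then: 683 + 943 = 1626
2) 1626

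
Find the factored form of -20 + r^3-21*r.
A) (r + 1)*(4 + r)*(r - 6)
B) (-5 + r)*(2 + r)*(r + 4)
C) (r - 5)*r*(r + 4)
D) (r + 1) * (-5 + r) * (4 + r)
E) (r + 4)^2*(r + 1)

We need to factor -20 + r^3-21*r.
The factored form is (r + 1) * (-5 + r) * (4 + r).
D) (r + 1) * (-5 + r) * (4 + r)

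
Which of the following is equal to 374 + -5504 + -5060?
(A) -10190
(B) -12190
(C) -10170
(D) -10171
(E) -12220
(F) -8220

First: 374 + -5504 = -5130
Then: -5130 + -5060 = -10190
A) -10190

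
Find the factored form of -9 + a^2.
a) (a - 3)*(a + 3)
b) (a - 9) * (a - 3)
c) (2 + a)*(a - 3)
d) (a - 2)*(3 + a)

We need to factor -9 + a^2.
The factored form is (a - 3)*(a + 3).
a) (a - 3)*(a + 3)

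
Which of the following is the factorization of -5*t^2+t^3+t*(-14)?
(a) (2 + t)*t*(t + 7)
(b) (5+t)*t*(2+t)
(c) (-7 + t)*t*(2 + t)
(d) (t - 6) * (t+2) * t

We need to factor -5*t^2+t^3+t*(-14).
The factored form is (-7 + t)*t*(2 + t).
c) (-7 + t)*t*(2 + t)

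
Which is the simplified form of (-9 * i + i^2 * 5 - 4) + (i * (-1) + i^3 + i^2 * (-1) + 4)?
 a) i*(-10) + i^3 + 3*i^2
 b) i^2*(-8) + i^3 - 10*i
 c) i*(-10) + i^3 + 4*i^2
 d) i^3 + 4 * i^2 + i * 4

Adding the polynomials and combining like terms:
(-9*i + i^2*5 - 4) + (i*(-1) + i^3 + i^2*(-1) + 4)
= i*(-10) + i^3 + 4*i^2
c) i*(-10) + i^3 + 4*i^2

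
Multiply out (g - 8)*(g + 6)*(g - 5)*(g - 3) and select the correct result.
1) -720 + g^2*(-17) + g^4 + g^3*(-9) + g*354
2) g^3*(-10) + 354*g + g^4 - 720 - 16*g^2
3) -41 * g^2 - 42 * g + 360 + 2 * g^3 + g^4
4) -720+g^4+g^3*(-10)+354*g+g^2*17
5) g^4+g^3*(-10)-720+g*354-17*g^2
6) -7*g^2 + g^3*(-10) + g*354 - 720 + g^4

Expanding (g - 8)*(g + 6)*(g - 5)*(g - 3):
= g^4+g^3*(-10)-720+g*354-17*g^2
5) g^4+g^3*(-10)-720+g*354-17*g^2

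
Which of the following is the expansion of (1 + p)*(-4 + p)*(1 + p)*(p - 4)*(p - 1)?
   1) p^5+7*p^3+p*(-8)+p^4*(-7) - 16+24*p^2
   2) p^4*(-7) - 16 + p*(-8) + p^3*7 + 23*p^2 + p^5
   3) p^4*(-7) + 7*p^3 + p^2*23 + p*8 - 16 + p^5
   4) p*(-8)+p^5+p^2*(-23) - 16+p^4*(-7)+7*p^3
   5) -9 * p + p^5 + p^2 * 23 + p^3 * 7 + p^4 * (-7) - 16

Expanding (1 + p)*(-4 + p)*(1 + p)*(p - 4)*(p - 1):
= p^4*(-7) - 16 + p*(-8) + p^3*7 + 23*p^2 + p^5
2) p^4*(-7) - 16 + p*(-8) + p^3*7 + 23*p^2 + p^5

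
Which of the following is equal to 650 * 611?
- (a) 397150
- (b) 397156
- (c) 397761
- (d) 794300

650 * 611 = 397150
a) 397150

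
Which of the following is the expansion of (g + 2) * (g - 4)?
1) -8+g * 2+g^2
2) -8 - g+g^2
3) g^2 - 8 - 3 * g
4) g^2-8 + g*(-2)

Expanding (g + 2) * (g - 4):
= g^2-8 + g*(-2)
4) g^2-8 + g*(-2)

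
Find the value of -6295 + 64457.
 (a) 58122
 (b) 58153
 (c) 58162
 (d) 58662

-6295 + 64457 = 58162
c) 58162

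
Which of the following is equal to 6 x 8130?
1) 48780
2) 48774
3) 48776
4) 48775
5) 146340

6 * 8130 = 48780
1) 48780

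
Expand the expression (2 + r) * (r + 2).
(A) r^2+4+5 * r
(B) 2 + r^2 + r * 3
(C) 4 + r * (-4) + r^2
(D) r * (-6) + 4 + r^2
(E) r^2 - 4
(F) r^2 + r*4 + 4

Expanding (2 + r) * (r + 2):
= r^2 + r*4 + 4
F) r^2 + r*4 + 4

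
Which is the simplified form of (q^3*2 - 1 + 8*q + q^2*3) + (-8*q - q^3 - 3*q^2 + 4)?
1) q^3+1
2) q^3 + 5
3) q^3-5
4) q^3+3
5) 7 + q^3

Adding the polynomials and combining like terms:
(q^3*2 - 1 + 8*q + q^2*3) + (-8*q - q^3 - 3*q^2 + 4)
= q^3+3
4) q^3+3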